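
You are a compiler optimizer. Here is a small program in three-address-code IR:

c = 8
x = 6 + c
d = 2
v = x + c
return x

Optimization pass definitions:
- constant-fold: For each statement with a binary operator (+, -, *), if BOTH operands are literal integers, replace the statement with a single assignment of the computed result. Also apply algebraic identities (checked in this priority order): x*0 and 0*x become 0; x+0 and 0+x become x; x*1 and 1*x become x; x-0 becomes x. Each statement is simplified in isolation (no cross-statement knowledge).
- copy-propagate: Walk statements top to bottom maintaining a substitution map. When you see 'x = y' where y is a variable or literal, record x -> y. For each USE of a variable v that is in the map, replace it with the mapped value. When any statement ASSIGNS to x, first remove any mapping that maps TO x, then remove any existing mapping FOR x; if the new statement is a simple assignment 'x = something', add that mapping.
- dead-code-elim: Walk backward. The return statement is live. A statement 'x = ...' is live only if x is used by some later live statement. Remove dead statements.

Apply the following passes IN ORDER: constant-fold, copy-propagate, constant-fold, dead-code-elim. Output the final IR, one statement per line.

Initial IR:
  c = 8
  x = 6 + c
  d = 2
  v = x + c
  return x
After constant-fold (5 stmts):
  c = 8
  x = 6 + c
  d = 2
  v = x + c
  return x
After copy-propagate (5 stmts):
  c = 8
  x = 6 + 8
  d = 2
  v = x + 8
  return x
After constant-fold (5 stmts):
  c = 8
  x = 14
  d = 2
  v = x + 8
  return x
After dead-code-elim (2 stmts):
  x = 14
  return x

Answer: x = 14
return x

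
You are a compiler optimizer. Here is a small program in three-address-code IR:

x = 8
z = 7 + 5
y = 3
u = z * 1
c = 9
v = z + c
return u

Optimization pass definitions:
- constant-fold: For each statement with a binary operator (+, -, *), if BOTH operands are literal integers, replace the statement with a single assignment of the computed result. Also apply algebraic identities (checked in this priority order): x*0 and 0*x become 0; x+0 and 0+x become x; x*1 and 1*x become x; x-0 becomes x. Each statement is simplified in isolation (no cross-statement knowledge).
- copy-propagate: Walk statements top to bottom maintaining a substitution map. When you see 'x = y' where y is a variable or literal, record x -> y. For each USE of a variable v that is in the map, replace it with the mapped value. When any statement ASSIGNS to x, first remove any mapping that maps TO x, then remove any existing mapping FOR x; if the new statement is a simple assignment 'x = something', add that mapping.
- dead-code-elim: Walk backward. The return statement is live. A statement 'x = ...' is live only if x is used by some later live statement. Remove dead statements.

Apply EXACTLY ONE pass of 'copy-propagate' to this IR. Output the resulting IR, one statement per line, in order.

Answer: x = 8
z = 7 + 5
y = 3
u = z * 1
c = 9
v = z + 9
return u

Derivation:
Applying copy-propagate statement-by-statement:
  [1] x = 8  (unchanged)
  [2] z = 7 + 5  (unchanged)
  [3] y = 3  (unchanged)
  [4] u = z * 1  (unchanged)
  [5] c = 9  (unchanged)
  [6] v = z + c  -> v = z + 9
  [7] return u  (unchanged)
Result (7 stmts):
  x = 8
  z = 7 + 5
  y = 3
  u = z * 1
  c = 9
  v = z + 9
  return u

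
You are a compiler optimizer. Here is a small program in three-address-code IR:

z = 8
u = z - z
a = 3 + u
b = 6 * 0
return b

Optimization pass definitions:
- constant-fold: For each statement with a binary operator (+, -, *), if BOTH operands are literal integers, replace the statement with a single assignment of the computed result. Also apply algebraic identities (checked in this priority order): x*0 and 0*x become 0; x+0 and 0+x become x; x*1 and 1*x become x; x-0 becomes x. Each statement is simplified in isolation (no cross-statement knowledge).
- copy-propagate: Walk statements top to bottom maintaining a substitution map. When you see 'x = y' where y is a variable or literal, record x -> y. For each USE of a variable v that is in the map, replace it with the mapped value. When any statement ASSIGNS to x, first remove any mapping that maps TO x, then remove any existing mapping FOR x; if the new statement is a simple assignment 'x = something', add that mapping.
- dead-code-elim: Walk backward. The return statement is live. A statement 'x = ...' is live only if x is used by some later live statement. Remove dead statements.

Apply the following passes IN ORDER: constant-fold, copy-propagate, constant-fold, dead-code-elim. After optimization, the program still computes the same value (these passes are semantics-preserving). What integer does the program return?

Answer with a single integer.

Initial IR:
  z = 8
  u = z - z
  a = 3 + u
  b = 6 * 0
  return b
After constant-fold (5 stmts):
  z = 8
  u = z - z
  a = 3 + u
  b = 0
  return b
After copy-propagate (5 stmts):
  z = 8
  u = 8 - 8
  a = 3 + u
  b = 0
  return 0
After constant-fold (5 stmts):
  z = 8
  u = 0
  a = 3 + u
  b = 0
  return 0
After dead-code-elim (1 stmts):
  return 0
Evaluate:
  z = 8  =>  z = 8
  u = z - z  =>  u = 0
  a = 3 + u  =>  a = 3
  b = 6 * 0  =>  b = 0
  return b = 0

Answer: 0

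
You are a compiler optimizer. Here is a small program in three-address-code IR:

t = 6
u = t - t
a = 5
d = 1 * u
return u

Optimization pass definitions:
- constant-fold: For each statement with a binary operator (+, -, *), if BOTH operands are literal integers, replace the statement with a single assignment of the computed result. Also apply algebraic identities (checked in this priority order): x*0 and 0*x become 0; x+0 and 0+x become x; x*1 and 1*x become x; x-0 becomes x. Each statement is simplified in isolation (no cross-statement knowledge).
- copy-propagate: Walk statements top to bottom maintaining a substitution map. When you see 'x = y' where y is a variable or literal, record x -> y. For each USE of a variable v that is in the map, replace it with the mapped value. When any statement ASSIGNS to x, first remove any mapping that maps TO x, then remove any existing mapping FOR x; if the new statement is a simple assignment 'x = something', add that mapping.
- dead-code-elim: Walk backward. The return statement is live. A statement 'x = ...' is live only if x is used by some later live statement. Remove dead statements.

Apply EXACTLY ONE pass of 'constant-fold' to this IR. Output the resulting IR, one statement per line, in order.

Answer: t = 6
u = t - t
a = 5
d = u
return u

Derivation:
Applying constant-fold statement-by-statement:
  [1] t = 6  (unchanged)
  [2] u = t - t  (unchanged)
  [3] a = 5  (unchanged)
  [4] d = 1 * u  -> d = u
  [5] return u  (unchanged)
Result (5 stmts):
  t = 6
  u = t - t
  a = 5
  d = u
  return u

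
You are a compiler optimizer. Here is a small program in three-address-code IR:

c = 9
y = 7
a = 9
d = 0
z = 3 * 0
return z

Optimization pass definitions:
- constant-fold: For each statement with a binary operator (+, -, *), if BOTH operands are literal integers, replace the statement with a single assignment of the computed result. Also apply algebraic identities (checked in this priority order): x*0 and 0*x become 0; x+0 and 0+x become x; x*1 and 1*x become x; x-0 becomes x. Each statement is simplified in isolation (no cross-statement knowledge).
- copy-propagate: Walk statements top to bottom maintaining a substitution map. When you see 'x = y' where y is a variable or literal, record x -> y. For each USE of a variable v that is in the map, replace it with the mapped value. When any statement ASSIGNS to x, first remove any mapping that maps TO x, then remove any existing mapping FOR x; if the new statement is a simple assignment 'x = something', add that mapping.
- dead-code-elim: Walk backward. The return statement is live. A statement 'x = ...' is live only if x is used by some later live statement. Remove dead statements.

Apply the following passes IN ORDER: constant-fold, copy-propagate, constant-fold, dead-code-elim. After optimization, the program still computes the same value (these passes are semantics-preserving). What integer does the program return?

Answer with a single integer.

Answer: 0

Derivation:
Initial IR:
  c = 9
  y = 7
  a = 9
  d = 0
  z = 3 * 0
  return z
After constant-fold (6 stmts):
  c = 9
  y = 7
  a = 9
  d = 0
  z = 0
  return z
After copy-propagate (6 stmts):
  c = 9
  y = 7
  a = 9
  d = 0
  z = 0
  return 0
After constant-fold (6 stmts):
  c = 9
  y = 7
  a = 9
  d = 0
  z = 0
  return 0
After dead-code-elim (1 stmts):
  return 0
Evaluate:
  c = 9  =>  c = 9
  y = 7  =>  y = 7
  a = 9  =>  a = 9
  d = 0  =>  d = 0
  z = 3 * 0  =>  z = 0
  return z = 0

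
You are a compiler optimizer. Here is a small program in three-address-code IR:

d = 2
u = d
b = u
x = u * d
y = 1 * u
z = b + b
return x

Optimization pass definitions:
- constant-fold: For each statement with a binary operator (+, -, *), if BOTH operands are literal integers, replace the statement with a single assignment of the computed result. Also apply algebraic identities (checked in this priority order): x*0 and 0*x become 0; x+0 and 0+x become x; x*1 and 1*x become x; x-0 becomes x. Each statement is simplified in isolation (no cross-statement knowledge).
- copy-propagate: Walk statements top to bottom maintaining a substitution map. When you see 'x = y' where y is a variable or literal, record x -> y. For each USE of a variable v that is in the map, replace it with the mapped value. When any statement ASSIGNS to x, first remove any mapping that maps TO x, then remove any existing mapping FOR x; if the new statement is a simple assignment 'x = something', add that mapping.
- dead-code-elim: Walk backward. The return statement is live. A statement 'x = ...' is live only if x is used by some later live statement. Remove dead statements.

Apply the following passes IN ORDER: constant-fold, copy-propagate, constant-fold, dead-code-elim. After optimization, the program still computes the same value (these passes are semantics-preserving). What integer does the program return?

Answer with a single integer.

Answer: 4

Derivation:
Initial IR:
  d = 2
  u = d
  b = u
  x = u * d
  y = 1 * u
  z = b + b
  return x
After constant-fold (7 stmts):
  d = 2
  u = d
  b = u
  x = u * d
  y = u
  z = b + b
  return x
After copy-propagate (7 stmts):
  d = 2
  u = 2
  b = 2
  x = 2 * 2
  y = 2
  z = 2 + 2
  return x
After constant-fold (7 stmts):
  d = 2
  u = 2
  b = 2
  x = 4
  y = 2
  z = 4
  return x
After dead-code-elim (2 stmts):
  x = 4
  return x
Evaluate:
  d = 2  =>  d = 2
  u = d  =>  u = 2
  b = u  =>  b = 2
  x = u * d  =>  x = 4
  y = 1 * u  =>  y = 2
  z = b + b  =>  z = 4
  return x = 4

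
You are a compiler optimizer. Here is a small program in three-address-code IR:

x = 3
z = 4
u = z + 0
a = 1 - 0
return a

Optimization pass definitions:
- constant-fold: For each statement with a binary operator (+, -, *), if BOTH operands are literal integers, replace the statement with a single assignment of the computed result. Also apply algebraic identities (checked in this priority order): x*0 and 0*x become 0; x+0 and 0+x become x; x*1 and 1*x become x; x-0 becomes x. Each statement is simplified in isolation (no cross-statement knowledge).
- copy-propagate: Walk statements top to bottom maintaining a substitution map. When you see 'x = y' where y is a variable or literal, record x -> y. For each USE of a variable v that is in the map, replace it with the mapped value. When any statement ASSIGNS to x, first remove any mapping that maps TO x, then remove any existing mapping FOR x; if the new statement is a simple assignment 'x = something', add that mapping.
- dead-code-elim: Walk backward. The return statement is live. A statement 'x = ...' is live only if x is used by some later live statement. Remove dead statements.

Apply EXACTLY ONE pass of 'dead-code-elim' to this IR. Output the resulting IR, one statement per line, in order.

Answer: a = 1 - 0
return a

Derivation:
Applying dead-code-elim statement-by-statement:
  [5] return a  -> KEEP (return); live=['a']
  [4] a = 1 - 0  -> KEEP; live=[]
  [3] u = z + 0  -> DEAD (u not live)
  [2] z = 4  -> DEAD (z not live)
  [1] x = 3  -> DEAD (x not live)
Result (2 stmts):
  a = 1 - 0
  return a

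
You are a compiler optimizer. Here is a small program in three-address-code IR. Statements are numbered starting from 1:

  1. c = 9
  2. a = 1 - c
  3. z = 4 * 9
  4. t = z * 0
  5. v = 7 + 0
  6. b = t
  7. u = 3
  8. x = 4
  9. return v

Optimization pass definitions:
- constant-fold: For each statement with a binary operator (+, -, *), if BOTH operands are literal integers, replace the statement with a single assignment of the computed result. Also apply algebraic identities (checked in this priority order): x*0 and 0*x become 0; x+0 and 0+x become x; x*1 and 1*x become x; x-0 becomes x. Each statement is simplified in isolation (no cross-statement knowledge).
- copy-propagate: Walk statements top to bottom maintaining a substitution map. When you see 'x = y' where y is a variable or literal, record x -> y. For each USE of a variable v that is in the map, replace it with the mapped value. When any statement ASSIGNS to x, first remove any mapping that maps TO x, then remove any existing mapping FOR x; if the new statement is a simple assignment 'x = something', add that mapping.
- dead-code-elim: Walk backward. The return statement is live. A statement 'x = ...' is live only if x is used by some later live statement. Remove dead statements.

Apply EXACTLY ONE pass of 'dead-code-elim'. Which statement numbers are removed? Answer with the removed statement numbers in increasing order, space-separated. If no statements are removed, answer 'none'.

Backward liveness scan:
Stmt 1 'c = 9': DEAD (c not in live set [])
Stmt 2 'a = 1 - c': DEAD (a not in live set [])
Stmt 3 'z = 4 * 9': DEAD (z not in live set [])
Stmt 4 't = z * 0': DEAD (t not in live set [])
Stmt 5 'v = 7 + 0': KEEP (v is live); live-in = []
Stmt 6 'b = t': DEAD (b not in live set ['v'])
Stmt 7 'u = 3': DEAD (u not in live set ['v'])
Stmt 8 'x = 4': DEAD (x not in live set ['v'])
Stmt 9 'return v': KEEP (return); live-in = ['v']
Removed statement numbers: [1, 2, 3, 4, 6, 7, 8]
Surviving IR:
  v = 7 + 0
  return v

Answer: 1 2 3 4 6 7 8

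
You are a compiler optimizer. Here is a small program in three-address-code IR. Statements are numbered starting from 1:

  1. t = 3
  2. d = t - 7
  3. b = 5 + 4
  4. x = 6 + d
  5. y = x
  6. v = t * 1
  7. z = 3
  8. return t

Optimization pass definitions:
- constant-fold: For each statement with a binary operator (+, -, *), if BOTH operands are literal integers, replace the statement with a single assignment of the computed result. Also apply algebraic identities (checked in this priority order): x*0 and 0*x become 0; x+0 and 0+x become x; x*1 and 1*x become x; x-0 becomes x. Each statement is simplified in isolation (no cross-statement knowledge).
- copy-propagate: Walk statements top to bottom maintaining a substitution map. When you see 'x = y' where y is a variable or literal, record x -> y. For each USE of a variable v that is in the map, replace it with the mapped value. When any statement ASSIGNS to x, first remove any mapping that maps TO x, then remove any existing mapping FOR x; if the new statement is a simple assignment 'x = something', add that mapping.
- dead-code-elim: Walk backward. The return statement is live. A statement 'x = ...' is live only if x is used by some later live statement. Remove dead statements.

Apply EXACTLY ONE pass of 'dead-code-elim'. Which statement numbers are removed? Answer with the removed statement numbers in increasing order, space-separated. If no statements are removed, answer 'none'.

Answer: 2 3 4 5 6 7

Derivation:
Backward liveness scan:
Stmt 1 't = 3': KEEP (t is live); live-in = []
Stmt 2 'd = t - 7': DEAD (d not in live set ['t'])
Stmt 3 'b = 5 + 4': DEAD (b not in live set ['t'])
Stmt 4 'x = 6 + d': DEAD (x not in live set ['t'])
Stmt 5 'y = x': DEAD (y not in live set ['t'])
Stmt 6 'v = t * 1': DEAD (v not in live set ['t'])
Stmt 7 'z = 3': DEAD (z not in live set ['t'])
Stmt 8 'return t': KEEP (return); live-in = ['t']
Removed statement numbers: [2, 3, 4, 5, 6, 7]
Surviving IR:
  t = 3
  return t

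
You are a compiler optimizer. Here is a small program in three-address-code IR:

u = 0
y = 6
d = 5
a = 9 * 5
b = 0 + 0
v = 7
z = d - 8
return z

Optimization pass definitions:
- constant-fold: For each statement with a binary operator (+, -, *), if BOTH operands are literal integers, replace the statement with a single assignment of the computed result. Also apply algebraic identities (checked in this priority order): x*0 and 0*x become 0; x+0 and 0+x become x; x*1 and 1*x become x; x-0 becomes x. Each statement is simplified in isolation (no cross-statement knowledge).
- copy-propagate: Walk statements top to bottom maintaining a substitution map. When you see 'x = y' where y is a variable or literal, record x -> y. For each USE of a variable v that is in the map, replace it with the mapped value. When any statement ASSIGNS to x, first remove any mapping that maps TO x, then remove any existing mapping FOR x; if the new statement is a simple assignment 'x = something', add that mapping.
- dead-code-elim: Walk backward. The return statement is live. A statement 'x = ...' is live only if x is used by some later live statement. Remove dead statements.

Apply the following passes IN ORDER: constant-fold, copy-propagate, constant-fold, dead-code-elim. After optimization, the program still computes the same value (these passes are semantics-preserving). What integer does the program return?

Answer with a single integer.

Answer: -3

Derivation:
Initial IR:
  u = 0
  y = 6
  d = 5
  a = 9 * 5
  b = 0 + 0
  v = 7
  z = d - 8
  return z
After constant-fold (8 stmts):
  u = 0
  y = 6
  d = 5
  a = 45
  b = 0
  v = 7
  z = d - 8
  return z
After copy-propagate (8 stmts):
  u = 0
  y = 6
  d = 5
  a = 45
  b = 0
  v = 7
  z = 5 - 8
  return z
After constant-fold (8 stmts):
  u = 0
  y = 6
  d = 5
  a = 45
  b = 0
  v = 7
  z = -3
  return z
After dead-code-elim (2 stmts):
  z = -3
  return z
Evaluate:
  u = 0  =>  u = 0
  y = 6  =>  y = 6
  d = 5  =>  d = 5
  a = 9 * 5  =>  a = 45
  b = 0 + 0  =>  b = 0
  v = 7  =>  v = 7
  z = d - 8  =>  z = -3
  return z = -3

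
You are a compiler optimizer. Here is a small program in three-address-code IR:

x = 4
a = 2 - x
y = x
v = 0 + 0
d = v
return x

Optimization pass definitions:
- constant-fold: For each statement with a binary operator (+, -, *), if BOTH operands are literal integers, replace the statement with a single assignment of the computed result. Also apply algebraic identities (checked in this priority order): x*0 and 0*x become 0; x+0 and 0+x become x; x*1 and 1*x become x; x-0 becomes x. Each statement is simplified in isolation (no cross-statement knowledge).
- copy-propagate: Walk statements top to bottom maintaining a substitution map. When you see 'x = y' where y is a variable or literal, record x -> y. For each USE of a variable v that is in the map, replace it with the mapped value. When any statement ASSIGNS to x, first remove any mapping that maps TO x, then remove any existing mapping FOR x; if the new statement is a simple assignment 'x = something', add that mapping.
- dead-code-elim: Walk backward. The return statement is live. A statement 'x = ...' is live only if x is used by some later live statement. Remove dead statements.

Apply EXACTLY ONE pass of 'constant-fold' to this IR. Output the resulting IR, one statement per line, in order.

Answer: x = 4
a = 2 - x
y = x
v = 0
d = v
return x

Derivation:
Applying constant-fold statement-by-statement:
  [1] x = 4  (unchanged)
  [2] a = 2 - x  (unchanged)
  [3] y = x  (unchanged)
  [4] v = 0 + 0  -> v = 0
  [5] d = v  (unchanged)
  [6] return x  (unchanged)
Result (6 stmts):
  x = 4
  a = 2 - x
  y = x
  v = 0
  d = v
  return x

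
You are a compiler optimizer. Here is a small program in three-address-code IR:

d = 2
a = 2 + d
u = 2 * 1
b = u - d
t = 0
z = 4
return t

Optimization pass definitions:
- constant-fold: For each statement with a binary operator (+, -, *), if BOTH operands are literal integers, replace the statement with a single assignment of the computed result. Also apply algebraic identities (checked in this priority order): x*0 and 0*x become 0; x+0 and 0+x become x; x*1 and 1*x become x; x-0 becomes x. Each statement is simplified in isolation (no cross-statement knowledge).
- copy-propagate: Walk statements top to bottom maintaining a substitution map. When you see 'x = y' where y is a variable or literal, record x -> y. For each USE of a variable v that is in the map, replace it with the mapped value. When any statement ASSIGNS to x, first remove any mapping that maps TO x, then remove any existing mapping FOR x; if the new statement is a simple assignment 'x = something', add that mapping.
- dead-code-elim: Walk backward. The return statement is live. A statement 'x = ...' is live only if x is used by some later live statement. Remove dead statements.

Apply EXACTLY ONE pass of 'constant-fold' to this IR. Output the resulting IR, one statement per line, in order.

Answer: d = 2
a = 2 + d
u = 2
b = u - d
t = 0
z = 4
return t

Derivation:
Applying constant-fold statement-by-statement:
  [1] d = 2  (unchanged)
  [2] a = 2 + d  (unchanged)
  [3] u = 2 * 1  -> u = 2
  [4] b = u - d  (unchanged)
  [5] t = 0  (unchanged)
  [6] z = 4  (unchanged)
  [7] return t  (unchanged)
Result (7 stmts):
  d = 2
  a = 2 + d
  u = 2
  b = u - d
  t = 0
  z = 4
  return t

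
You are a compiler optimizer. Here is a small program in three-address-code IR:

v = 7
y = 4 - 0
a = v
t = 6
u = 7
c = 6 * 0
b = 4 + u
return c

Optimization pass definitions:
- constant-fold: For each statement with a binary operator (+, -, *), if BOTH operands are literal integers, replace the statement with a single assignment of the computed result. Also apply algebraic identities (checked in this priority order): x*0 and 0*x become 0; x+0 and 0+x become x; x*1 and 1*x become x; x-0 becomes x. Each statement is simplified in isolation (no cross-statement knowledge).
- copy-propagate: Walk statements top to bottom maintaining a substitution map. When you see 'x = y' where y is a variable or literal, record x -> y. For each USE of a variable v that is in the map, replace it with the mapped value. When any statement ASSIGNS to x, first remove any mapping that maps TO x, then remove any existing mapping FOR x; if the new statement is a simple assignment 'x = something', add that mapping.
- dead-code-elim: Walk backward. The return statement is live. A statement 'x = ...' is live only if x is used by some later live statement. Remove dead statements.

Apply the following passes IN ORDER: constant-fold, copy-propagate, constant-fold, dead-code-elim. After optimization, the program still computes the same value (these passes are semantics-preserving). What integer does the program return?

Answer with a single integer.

Initial IR:
  v = 7
  y = 4 - 0
  a = v
  t = 6
  u = 7
  c = 6 * 0
  b = 4 + u
  return c
After constant-fold (8 stmts):
  v = 7
  y = 4
  a = v
  t = 6
  u = 7
  c = 0
  b = 4 + u
  return c
After copy-propagate (8 stmts):
  v = 7
  y = 4
  a = 7
  t = 6
  u = 7
  c = 0
  b = 4 + 7
  return 0
After constant-fold (8 stmts):
  v = 7
  y = 4
  a = 7
  t = 6
  u = 7
  c = 0
  b = 11
  return 0
After dead-code-elim (1 stmts):
  return 0
Evaluate:
  v = 7  =>  v = 7
  y = 4 - 0  =>  y = 4
  a = v  =>  a = 7
  t = 6  =>  t = 6
  u = 7  =>  u = 7
  c = 6 * 0  =>  c = 0
  b = 4 + u  =>  b = 11
  return c = 0

Answer: 0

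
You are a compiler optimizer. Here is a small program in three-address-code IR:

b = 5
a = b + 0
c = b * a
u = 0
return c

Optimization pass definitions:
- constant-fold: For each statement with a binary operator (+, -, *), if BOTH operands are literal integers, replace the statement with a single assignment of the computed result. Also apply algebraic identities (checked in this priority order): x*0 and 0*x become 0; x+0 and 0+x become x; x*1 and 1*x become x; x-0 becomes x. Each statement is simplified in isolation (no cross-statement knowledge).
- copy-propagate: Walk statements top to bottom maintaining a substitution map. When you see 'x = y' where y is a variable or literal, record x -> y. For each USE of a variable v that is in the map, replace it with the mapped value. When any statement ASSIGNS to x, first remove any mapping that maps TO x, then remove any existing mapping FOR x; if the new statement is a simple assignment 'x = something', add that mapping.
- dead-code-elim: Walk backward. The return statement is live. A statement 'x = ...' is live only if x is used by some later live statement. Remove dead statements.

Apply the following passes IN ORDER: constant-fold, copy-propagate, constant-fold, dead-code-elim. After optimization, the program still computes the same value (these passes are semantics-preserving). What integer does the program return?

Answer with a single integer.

Answer: 25

Derivation:
Initial IR:
  b = 5
  a = b + 0
  c = b * a
  u = 0
  return c
After constant-fold (5 stmts):
  b = 5
  a = b
  c = b * a
  u = 0
  return c
After copy-propagate (5 stmts):
  b = 5
  a = 5
  c = 5 * 5
  u = 0
  return c
After constant-fold (5 stmts):
  b = 5
  a = 5
  c = 25
  u = 0
  return c
After dead-code-elim (2 stmts):
  c = 25
  return c
Evaluate:
  b = 5  =>  b = 5
  a = b + 0  =>  a = 5
  c = b * a  =>  c = 25
  u = 0  =>  u = 0
  return c = 25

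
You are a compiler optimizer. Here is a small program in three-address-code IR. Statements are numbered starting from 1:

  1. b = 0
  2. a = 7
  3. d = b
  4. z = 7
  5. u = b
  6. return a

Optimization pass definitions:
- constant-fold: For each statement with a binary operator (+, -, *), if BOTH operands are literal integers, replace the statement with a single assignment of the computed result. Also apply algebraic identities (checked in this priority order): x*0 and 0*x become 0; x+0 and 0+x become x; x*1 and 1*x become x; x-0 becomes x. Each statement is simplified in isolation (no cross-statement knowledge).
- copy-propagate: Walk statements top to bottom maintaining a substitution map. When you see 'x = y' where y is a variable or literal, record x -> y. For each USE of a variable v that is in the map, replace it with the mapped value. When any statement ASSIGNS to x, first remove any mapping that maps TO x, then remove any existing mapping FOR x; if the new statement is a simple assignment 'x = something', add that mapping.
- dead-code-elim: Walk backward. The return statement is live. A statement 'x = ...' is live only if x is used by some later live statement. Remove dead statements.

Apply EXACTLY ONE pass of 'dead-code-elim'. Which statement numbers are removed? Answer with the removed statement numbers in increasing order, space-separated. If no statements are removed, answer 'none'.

Answer: 1 3 4 5

Derivation:
Backward liveness scan:
Stmt 1 'b = 0': DEAD (b not in live set [])
Stmt 2 'a = 7': KEEP (a is live); live-in = []
Stmt 3 'd = b': DEAD (d not in live set ['a'])
Stmt 4 'z = 7': DEAD (z not in live set ['a'])
Stmt 5 'u = b': DEAD (u not in live set ['a'])
Stmt 6 'return a': KEEP (return); live-in = ['a']
Removed statement numbers: [1, 3, 4, 5]
Surviving IR:
  a = 7
  return a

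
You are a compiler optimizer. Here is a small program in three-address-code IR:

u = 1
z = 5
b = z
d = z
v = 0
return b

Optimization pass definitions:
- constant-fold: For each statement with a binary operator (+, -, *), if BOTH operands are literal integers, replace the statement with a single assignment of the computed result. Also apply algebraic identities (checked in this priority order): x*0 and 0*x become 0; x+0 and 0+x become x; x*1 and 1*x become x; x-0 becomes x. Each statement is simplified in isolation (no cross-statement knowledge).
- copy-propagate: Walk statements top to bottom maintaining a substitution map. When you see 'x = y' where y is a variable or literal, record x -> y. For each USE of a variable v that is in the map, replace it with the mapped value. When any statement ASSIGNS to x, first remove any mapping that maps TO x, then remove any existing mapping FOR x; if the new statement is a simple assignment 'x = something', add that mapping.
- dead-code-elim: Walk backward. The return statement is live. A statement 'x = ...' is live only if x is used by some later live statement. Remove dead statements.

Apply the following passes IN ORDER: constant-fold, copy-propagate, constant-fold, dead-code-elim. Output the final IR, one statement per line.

Initial IR:
  u = 1
  z = 5
  b = z
  d = z
  v = 0
  return b
After constant-fold (6 stmts):
  u = 1
  z = 5
  b = z
  d = z
  v = 0
  return b
After copy-propagate (6 stmts):
  u = 1
  z = 5
  b = 5
  d = 5
  v = 0
  return 5
After constant-fold (6 stmts):
  u = 1
  z = 5
  b = 5
  d = 5
  v = 0
  return 5
After dead-code-elim (1 stmts):
  return 5

Answer: return 5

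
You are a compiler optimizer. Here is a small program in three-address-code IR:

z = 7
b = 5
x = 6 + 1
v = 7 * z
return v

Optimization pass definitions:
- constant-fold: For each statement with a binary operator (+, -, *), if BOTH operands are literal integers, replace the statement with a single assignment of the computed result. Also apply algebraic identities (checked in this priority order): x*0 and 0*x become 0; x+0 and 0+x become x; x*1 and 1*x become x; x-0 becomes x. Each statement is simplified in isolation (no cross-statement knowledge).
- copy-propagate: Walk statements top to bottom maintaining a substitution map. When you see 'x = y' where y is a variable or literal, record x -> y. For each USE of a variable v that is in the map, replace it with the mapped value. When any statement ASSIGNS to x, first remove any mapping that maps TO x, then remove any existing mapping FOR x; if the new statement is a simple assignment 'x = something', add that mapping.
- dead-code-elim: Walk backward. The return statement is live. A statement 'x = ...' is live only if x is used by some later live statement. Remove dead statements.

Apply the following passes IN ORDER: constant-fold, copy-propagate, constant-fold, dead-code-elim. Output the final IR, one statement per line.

Answer: v = 49
return v

Derivation:
Initial IR:
  z = 7
  b = 5
  x = 6 + 1
  v = 7 * z
  return v
After constant-fold (5 stmts):
  z = 7
  b = 5
  x = 7
  v = 7 * z
  return v
After copy-propagate (5 stmts):
  z = 7
  b = 5
  x = 7
  v = 7 * 7
  return v
After constant-fold (5 stmts):
  z = 7
  b = 5
  x = 7
  v = 49
  return v
After dead-code-elim (2 stmts):
  v = 49
  return v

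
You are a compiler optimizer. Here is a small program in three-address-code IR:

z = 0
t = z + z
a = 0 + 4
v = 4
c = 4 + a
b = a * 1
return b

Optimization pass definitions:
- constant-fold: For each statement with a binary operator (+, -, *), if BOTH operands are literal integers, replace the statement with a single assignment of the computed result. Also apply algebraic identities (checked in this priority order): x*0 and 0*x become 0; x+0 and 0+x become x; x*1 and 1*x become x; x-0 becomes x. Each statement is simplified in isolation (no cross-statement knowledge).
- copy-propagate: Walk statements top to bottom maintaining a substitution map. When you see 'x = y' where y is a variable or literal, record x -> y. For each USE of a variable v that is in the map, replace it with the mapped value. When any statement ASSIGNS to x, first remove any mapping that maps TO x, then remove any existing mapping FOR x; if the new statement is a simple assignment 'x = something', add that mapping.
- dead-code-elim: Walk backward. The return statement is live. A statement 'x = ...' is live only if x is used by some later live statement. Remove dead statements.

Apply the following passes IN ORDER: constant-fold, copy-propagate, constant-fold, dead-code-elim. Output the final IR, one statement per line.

Initial IR:
  z = 0
  t = z + z
  a = 0 + 4
  v = 4
  c = 4 + a
  b = a * 1
  return b
After constant-fold (7 stmts):
  z = 0
  t = z + z
  a = 4
  v = 4
  c = 4 + a
  b = a
  return b
After copy-propagate (7 stmts):
  z = 0
  t = 0 + 0
  a = 4
  v = 4
  c = 4 + 4
  b = 4
  return 4
After constant-fold (7 stmts):
  z = 0
  t = 0
  a = 4
  v = 4
  c = 8
  b = 4
  return 4
After dead-code-elim (1 stmts):
  return 4

Answer: return 4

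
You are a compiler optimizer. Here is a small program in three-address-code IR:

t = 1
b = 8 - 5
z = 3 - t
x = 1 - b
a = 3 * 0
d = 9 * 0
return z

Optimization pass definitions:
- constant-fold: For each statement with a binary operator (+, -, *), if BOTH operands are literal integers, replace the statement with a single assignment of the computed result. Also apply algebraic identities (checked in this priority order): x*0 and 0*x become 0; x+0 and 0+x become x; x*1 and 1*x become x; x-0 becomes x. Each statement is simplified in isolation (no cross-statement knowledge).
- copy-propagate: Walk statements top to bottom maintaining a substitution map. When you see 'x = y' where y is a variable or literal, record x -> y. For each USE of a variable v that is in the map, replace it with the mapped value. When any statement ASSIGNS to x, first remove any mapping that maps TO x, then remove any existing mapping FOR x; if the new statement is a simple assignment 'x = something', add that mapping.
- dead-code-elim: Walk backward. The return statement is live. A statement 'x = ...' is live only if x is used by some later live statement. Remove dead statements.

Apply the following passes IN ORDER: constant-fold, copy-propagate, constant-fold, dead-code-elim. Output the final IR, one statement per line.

Initial IR:
  t = 1
  b = 8 - 5
  z = 3 - t
  x = 1 - b
  a = 3 * 0
  d = 9 * 0
  return z
After constant-fold (7 stmts):
  t = 1
  b = 3
  z = 3 - t
  x = 1 - b
  a = 0
  d = 0
  return z
After copy-propagate (7 stmts):
  t = 1
  b = 3
  z = 3 - 1
  x = 1 - 3
  a = 0
  d = 0
  return z
After constant-fold (7 stmts):
  t = 1
  b = 3
  z = 2
  x = -2
  a = 0
  d = 0
  return z
After dead-code-elim (2 stmts):
  z = 2
  return z

Answer: z = 2
return z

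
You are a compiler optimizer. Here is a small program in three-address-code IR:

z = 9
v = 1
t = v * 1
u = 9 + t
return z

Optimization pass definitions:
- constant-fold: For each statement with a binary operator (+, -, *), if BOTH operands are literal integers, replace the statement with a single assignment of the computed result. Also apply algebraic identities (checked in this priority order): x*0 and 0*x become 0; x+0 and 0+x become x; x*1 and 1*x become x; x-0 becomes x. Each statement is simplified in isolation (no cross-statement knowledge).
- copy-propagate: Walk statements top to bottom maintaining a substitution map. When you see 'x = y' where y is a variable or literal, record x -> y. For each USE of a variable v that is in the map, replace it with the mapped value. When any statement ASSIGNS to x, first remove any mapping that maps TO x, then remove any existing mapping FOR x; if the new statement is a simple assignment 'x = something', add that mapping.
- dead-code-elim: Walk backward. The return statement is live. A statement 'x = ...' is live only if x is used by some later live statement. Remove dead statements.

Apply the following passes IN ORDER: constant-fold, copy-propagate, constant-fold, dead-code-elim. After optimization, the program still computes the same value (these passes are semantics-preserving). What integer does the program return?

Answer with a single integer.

Initial IR:
  z = 9
  v = 1
  t = v * 1
  u = 9 + t
  return z
After constant-fold (5 stmts):
  z = 9
  v = 1
  t = v
  u = 9 + t
  return z
After copy-propagate (5 stmts):
  z = 9
  v = 1
  t = 1
  u = 9 + 1
  return 9
After constant-fold (5 stmts):
  z = 9
  v = 1
  t = 1
  u = 10
  return 9
After dead-code-elim (1 stmts):
  return 9
Evaluate:
  z = 9  =>  z = 9
  v = 1  =>  v = 1
  t = v * 1  =>  t = 1
  u = 9 + t  =>  u = 10
  return z = 9

Answer: 9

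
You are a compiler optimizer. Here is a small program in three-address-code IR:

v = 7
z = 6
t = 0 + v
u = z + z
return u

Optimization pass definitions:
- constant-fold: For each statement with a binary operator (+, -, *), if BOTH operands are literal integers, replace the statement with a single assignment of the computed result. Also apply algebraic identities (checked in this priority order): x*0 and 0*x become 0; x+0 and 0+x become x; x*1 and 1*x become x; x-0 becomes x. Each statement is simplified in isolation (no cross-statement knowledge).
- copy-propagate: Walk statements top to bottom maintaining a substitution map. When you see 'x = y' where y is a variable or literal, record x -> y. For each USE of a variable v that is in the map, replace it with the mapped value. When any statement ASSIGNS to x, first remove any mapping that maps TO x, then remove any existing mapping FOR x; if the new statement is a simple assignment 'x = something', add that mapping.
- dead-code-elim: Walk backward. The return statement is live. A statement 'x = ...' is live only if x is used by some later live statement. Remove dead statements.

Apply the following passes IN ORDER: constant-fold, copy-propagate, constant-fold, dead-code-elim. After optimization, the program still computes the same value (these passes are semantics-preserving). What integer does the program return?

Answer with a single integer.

Initial IR:
  v = 7
  z = 6
  t = 0 + v
  u = z + z
  return u
After constant-fold (5 stmts):
  v = 7
  z = 6
  t = v
  u = z + z
  return u
After copy-propagate (5 stmts):
  v = 7
  z = 6
  t = 7
  u = 6 + 6
  return u
After constant-fold (5 stmts):
  v = 7
  z = 6
  t = 7
  u = 12
  return u
After dead-code-elim (2 stmts):
  u = 12
  return u
Evaluate:
  v = 7  =>  v = 7
  z = 6  =>  z = 6
  t = 0 + v  =>  t = 7
  u = z + z  =>  u = 12
  return u = 12

Answer: 12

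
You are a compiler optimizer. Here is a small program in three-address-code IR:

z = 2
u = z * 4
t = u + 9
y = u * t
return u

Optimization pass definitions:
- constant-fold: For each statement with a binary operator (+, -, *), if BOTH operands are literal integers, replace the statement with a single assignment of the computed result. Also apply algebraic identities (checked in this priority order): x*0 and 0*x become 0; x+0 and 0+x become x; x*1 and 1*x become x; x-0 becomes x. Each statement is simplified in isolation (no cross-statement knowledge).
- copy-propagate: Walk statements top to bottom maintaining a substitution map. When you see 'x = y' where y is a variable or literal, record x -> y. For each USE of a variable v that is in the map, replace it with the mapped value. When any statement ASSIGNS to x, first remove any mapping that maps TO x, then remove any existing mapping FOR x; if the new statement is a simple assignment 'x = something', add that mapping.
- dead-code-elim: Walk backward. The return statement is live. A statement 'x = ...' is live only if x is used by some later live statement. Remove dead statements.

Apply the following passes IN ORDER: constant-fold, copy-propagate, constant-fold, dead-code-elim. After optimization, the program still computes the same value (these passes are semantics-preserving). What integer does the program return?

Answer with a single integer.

Initial IR:
  z = 2
  u = z * 4
  t = u + 9
  y = u * t
  return u
After constant-fold (5 stmts):
  z = 2
  u = z * 4
  t = u + 9
  y = u * t
  return u
After copy-propagate (5 stmts):
  z = 2
  u = 2 * 4
  t = u + 9
  y = u * t
  return u
After constant-fold (5 stmts):
  z = 2
  u = 8
  t = u + 9
  y = u * t
  return u
After dead-code-elim (2 stmts):
  u = 8
  return u
Evaluate:
  z = 2  =>  z = 2
  u = z * 4  =>  u = 8
  t = u + 9  =>  t = 17
  y = u * t  =>  y = 136
  return u = 8

Answer: 8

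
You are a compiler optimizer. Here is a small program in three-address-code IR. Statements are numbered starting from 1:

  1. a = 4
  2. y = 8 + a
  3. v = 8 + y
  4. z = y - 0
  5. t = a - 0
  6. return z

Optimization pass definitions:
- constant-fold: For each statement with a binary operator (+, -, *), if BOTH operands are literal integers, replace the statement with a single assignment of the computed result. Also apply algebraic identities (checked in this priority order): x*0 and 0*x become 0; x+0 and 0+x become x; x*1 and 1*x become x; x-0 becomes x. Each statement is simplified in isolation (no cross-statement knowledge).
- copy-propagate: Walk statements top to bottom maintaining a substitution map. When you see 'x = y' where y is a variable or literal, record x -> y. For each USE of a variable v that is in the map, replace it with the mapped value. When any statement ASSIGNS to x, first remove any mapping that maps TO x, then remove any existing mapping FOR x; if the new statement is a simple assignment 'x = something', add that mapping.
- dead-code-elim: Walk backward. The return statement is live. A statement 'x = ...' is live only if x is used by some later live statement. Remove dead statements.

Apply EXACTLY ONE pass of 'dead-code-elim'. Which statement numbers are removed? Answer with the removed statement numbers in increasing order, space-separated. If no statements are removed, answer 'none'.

Answer: 3 5

Derivation:
Backward liveness scan:
Stmt 1 'a = 4': KEEP (a is live); live-in = []
Stmt 2 'y = 8 + a': KEEP (y is live); live-in = ['a']
Stmt 3 'v = 8 + y': DEAD (v not in live set ['y'])
Stmt 4 'z = y - 0': KEEP (z is live); live-in = ['y']
Stmt 5 't = a - 0': DEAD (t not in live set ['z'])
Stmt 6 'return z': KEEP (return); live-in = ['z']
Removed statement numbers: [3, 5]
Surviving IR:
  a = 4
  y = 8 + a
  z = y - 0
  return z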